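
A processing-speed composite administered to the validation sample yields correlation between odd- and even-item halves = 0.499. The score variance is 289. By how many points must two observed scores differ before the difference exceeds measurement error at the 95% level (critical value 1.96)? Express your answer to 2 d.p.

27.24

σ = 289^(1/2) = 17.0000
Spearman-Brown: r = 2(0.499) / (1 + 0.499) = 0.9980 / 1.4990 ≈ 0.6658
The standard error of measurement is 17.0000*√(1 − 0.6658) ≈ 17.0000*0.5781 ≈ 9.8280.
SE_diff = SEM * √2 ≈ 9.8280 * 1.4142 ≈ 13.8989
Minimum reliable difference = 1.96 * SE_diff ≈ 1.96 * 13.8989 ≈ 27.2419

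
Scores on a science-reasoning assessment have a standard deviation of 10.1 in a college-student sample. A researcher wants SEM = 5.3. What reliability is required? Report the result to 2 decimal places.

0.72

r = 1 − (5.30000/10.1)² ≃ 1 − 0.27537 ≃ 0.72463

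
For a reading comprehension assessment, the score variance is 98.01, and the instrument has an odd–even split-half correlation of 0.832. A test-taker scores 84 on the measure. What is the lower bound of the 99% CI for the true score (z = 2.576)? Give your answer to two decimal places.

76.28

SD = √98.01 ≃ 9.9000
r_full = 2·0.832 / (1 + 0.832) ≃ 0.9083
SEM = 9.9000·√(1 − 0.9083) ≃ 2.9980
Half-width = 2.576·2.9980 ≃ 7.7228
Lower bound: 84 − 7.7228 = 76.2772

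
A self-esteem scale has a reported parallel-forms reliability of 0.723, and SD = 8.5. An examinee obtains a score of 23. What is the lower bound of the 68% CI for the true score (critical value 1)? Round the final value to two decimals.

SEM = 8.50000 · √(1 − 0.72300) = 8.50000 · √0.27700 ≈ 8.50000 · 0.52631 ≈ 4.47362
Half-width = 1·4.47362 ≈ 4.47362
Lower limit = 23 − 4.47362 ≈ 18.52638

18.53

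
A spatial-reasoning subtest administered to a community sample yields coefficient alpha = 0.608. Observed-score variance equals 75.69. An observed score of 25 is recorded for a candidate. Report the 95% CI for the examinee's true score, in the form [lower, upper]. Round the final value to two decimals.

SD = √75.69 = 8.7000
The standard error of measurement is 8.7000×√(1 − 0.6080) ≃ 8.7000×0.6261 ≃ 5.4471.
1.96 × SEM ≃ 10.6762
95% CI: 25 ± 10.6762 = [14.3238, 35.6762]

[14.32, 35.68]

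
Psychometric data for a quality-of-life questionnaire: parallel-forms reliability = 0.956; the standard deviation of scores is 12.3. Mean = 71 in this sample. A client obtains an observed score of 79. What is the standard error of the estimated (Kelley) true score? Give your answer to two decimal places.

SE_est = 12.300*√(0.956*0.044) ≈ 2.523

2.52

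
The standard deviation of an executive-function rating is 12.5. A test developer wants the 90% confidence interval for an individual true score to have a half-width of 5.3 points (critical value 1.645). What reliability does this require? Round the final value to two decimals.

Required SEM = 5.3 / 1.645 ≃ 3.222
r = 1 − (SEM / SD)² = 1 − (3.222 / 12.5)² ≃ 1 − 0.066 ≃ 0.934

0.93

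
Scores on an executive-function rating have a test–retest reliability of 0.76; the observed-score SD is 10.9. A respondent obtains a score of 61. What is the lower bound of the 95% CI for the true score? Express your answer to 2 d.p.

50.53

SEM = 10.9000×√(1 − 0.7600) ≃ 5.3399
Half-width = 1.96×5.3399 ≃ 10.4662
Lower bound: 61 − 10.4662 = 50.5338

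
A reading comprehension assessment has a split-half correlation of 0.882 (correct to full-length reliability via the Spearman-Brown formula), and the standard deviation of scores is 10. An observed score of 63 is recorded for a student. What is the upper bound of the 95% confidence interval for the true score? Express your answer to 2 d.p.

67.91

Spearman-Brown: r = 2(0.882) / (1 + 0.882) = 1.7640 / 1.8820 ≈ 0.9373
SEM = 10.0000 * √(1 − 0.9373) = 10.0000 * √0.0627 ≈ 10.0000 * 0.2504 ≈ 2.5040
Half-width = 1.96*2.5040 ≈ 4.9078
Upper bound: 63 + 4.9078 = 67.9078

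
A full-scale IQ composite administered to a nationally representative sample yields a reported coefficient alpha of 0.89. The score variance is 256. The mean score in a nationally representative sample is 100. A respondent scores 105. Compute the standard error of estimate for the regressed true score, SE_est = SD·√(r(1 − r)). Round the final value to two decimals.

5.01

SD = √256 = 16.000
SE_est = SD × √(r(1 − r)) = 16.000 × √0.098 ≈ 16.000 × 0.313 ≈ 5.006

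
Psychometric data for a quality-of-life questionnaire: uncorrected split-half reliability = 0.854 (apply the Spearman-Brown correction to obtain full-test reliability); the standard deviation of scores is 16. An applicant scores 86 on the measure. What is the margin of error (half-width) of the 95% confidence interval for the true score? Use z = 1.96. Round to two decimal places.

r_full = 2·0.854 / (1 + 0.854) ≃ 0.92125
The standard error of measurement is 16.00000*√(1 − 0.92125) ≃ 16.00000*0.28062 ≃ 4.48995.
1.96 * SEM ≃ 8.80030

8.80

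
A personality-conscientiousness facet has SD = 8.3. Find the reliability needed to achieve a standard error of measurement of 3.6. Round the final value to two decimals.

r = 1 − (SEM / SD)² = 1 − (3.6000 / 8.3)² ≈ 1 − 0.1881 ≈ 0.8119

0.81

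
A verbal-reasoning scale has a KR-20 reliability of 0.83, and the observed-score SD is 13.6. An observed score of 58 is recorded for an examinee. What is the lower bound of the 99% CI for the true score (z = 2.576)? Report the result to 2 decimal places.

43.56

SEM = 13.6000*√(1 − 0.8300) ≈ 5.6074
Margin = 2.576 * 5.6074 ≈ 14.4447
Lower bound: 58 − 14.4447 = 43.5553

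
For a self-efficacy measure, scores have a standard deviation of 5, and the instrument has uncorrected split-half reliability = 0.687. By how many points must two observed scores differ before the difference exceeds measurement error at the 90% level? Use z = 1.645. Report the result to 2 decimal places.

5.01

Full-length reliability (Spearman-Brown) = 2(0.687)/(1+0.687) ≈ 0.814
SEM = 5.000 * √(1 − 0.814) = 5.000 * √0.186 ≈ 5.000 * 0.431 ≈ 2.154
SE_diff = √2 * SEM ≈ 3.046
Smallest detectable difference = 1.645*3.046 ≈ 5.010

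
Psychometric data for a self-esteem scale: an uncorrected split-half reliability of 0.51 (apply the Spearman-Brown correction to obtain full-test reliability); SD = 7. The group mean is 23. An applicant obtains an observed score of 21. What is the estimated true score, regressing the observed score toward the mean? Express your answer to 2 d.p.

Spearman-Brown: r = 2(0.51) / (1 + 0.51) = 1.02000 / 1.51000 ≈ 0.67550
T̂ = 0.67550(21) + 0.32450(23) ≈ 21.64901

21.65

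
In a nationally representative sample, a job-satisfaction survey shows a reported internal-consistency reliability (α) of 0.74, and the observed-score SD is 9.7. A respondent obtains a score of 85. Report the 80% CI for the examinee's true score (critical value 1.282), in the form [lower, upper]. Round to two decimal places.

The standard error of measurement is 9.70000*√(1 − 0.74000) ≈ 9.70000*0.50990 ≈ 4.94605.
Margin = 1.282 * 4.94605 ≈ 6.34083
CI = 85 ± 6.34083 → [78.65917, 91.34083]

[78.66, 91.34]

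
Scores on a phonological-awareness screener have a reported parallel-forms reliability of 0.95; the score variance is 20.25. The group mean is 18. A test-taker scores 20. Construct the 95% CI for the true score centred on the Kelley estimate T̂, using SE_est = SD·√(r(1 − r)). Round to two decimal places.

SD = √20.25 = 4.500
T̂ = 0.950(20) + 0.050(18) ≃ 19.900
SE_est = SD × √(r(1 − r)) = 4.500 × √0.048 ≃ 4.500 × 0.218 ≃ 0.981
CI = 19.900 ± 1.96 × 0.981 → [17.978, 21.822]

[17.98, 21.82]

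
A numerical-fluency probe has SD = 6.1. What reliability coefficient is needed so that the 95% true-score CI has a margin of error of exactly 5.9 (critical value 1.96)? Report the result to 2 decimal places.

0.76

Required SEM = 5.9 / 1.96 ≃ 3.010
r = 1 − (SEM / SD)² = 1 − (3.010 / 6.1)² ≃ 1 − 0.244 ≃ 0.756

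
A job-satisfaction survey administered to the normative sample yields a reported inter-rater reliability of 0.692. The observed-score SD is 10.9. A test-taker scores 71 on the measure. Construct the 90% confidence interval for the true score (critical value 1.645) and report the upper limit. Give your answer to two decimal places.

SEM = 10.900 × √(1 − 0.692) = 10.900 × √0.308 ≈ 10.900 × 0.555 ≈ 6.049
Margin = 1.645 × 6.049 ≈ 9.951
Upper limit = 71 + 9.951 ≈ 80.951

80.95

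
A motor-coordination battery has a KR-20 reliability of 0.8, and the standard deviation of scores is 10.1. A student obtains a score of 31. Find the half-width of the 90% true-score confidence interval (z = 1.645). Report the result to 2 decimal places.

7.43

SEM = 10.1000×√(1 − 0.8000) ≈ 4.5169
Half-width = 1.645×4.5169 ≈ 7.4302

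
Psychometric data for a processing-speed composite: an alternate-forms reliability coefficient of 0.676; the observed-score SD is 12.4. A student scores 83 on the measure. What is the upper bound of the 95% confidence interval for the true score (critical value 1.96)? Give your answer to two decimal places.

96.83

SEM = 12.4000 · √(1 − 0.6760) = 12.4000 · √0.3240 ≈ 12.4000 · 0.5692 ≈ 7.0582
Margin = 1.96 · 7.0582 ≈ 13.8341
Upper bound: 83 + 13.8341 = 96.8341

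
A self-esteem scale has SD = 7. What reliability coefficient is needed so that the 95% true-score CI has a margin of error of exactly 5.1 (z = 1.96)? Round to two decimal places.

0.86

Required SEM = 5.1 / 1.96 ≈ 2.60204
r = 1 − (2.60204/7)² ≈ 1 − 0.13818 ≈ 0.86182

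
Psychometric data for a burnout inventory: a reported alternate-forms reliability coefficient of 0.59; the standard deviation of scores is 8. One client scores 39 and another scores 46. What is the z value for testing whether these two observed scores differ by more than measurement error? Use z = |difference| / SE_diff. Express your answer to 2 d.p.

0.97

SEM = 8.00000*√(1 − 0.59000) ≈ 5.12250
SE_diff = √2 * SEM ≈ 7.24431
z = 7 / 7.24431 ≈ 0.96628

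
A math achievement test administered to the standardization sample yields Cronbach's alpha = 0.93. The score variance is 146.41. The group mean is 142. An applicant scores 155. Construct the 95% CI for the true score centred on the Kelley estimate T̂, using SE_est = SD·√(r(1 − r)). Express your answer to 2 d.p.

SD = √146.41 ≃ 12.100
Estimated true score = 0.930·155 + (1 − 0.930)·142 ≃ 154.090
SE_est = SD · √(r(1 − r)) = 12.100 · √0.065 ≃ 12.100 · 0.255 ≃ 3.087
CI = 154.090 ± 1.96 · 3.087 → [148.039, 160.141]

[148.04, 160.14]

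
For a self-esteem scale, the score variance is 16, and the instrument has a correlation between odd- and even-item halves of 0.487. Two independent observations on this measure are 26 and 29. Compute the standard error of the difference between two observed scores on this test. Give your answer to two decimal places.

SD = √16 ≈ 4.000
Full-length reliability (Spearman-Brown) = 2(0.487)/(1+0.487) ≈ 0.655
SEM = 4.000*√(1 − 0.655) ≈ 2.349
SE_diff = √2 * SEM ≈ 3.323

3.32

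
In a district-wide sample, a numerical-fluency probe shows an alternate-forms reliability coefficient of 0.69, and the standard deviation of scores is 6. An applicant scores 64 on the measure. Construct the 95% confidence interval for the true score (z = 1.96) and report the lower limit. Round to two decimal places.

57.45

SEM = 6.0000 * √(1 − 0.6900) = 6.0000 * √0.3100 ≈ 6.0000 * 0.5568 ≈ 3.3407
Margin = 1.96 * 3.3407 ≈ 6.5477
Lower bound: 64 − 6.5477 = 57.4523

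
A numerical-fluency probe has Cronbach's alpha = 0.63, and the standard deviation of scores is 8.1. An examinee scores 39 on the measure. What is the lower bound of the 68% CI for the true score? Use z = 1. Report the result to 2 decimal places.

SEM = 8.100 * √(1 − 0.630) = 8.100 * √0.370 ≈ 8.100 * 0.608 ≈ 4.927
Margin = 1 * 4.927 ≈ 4.927
Lower limit = 39 − 4.927 ≈ 34.073

34.07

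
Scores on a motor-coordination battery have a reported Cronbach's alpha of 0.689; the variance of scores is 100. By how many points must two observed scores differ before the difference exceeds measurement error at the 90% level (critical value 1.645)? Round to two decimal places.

σ = 100^(1/2) = 10.0000
The standard error of measurement is 10.0000×√(1 − 0.6890) ≈ 10.0000×0.5577 ≈ 5.5767.
Standard error of the difference = 5.5767·√2 ≈ 7.8867
Minimum reliable difference = 1.645 × SE_diff ≈ 1.645 × 7.8867 ≈ 12.9736

12.97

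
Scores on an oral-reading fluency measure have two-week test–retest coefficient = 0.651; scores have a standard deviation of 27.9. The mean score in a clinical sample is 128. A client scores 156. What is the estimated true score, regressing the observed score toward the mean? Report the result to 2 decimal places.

146.23

T̂ = r·X + (1 − r)·M = 0.651·156 + 0.349·128 = 101.556 + 44.672 ≈ 146.228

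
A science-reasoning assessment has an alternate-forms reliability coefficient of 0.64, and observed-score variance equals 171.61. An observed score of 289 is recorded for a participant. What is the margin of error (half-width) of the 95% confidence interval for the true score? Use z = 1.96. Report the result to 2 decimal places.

15.41

σ = 171.61^(1/2) = 13.100
SEM = 13.100 · √(1 − 0.640) = 13.100 · √0.360 ≈ 13.100 · 0.600 ≈ 7.860
Half-width = 1.96·7.860 ≈ 15.406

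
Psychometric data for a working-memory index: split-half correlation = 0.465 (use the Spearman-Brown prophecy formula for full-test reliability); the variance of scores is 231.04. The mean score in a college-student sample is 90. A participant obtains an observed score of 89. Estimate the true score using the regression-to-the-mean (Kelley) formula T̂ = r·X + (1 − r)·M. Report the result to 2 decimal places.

r_full = 2·0.465 / (1 + 0.465) ≈ 0.635
Estimated true score = 0.635*89 + (1 − 0.635)*90 ≈ 89.365

89.37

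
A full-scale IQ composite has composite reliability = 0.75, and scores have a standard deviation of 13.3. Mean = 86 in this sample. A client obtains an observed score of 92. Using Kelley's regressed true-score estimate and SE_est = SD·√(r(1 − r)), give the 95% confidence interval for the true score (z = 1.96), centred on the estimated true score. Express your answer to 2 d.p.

[79.21, 101.79]

T̂ = r·X + (1 − r)·M = 0.750*92 + 0.250*86 = 69.000 + 21.500 ≃ 90.500
SE_est = 13.300·√[r(1 − r)] ≃ 5.759
95% CI: 90.500 ± 11.288 ≃ (79.212, 101.788)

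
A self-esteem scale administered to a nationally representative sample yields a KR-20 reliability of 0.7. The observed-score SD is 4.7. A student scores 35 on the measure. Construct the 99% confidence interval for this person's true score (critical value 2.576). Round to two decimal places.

[28.37, 41.63]

SEM = 4.7000 × √(1 − 0.7000) = 4.7000 × √0.3000 ≈ 4.7000 × 0.5477 ≈ 2.5743
Half-width = 2.576×2.5743 ≈ 6.6314
99% CI: 35 ± 6.6314 = [28.3686, 41.6314]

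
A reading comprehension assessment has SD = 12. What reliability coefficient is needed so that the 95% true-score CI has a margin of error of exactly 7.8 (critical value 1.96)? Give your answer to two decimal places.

SEM needed = half-width / z = 7.8/1.96 ≈ 3.97959
r = 1 − (3.97959/12)² ≈ 1 − 0.10998 ≈ 0.89002

0.89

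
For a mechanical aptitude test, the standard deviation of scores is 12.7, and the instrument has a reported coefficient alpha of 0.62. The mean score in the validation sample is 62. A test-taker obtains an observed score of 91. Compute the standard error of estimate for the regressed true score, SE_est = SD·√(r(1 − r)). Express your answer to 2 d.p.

SE_est = SD * √(r(1 − r)) = 12.70000 * √0.23560 ≃ 12.70000 * 0.48539 ≃ 6.16441

6.16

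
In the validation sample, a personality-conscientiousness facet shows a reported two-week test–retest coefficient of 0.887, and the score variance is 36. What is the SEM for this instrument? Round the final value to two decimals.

σ = 36^(1/2) = 6.0000
SEM = 6.0000×√(1 − 0.8870) ≈ 2.0169

2.02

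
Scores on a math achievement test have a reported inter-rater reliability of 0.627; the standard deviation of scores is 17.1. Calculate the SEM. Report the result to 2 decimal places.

10.44

SEM = 17.10000 * √(1 − 0.62700) = 17.10000 * √0.37300 ≃ 17.10000 * 0.61074 ≃ 10.44361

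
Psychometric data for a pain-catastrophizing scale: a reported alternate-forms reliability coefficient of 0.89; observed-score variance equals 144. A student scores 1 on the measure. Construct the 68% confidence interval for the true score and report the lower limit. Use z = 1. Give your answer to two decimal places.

σ = 144^(1/2) = 12.000
SEM = 12.000 · √(1 − 0.890) = 12.000 · √0.110 ≈ 12.000 · 0.332 ≈ 3.980
Margin = 1 · 3.980 ≈ 3.980
Lower limit = 1 − 3.980 ≈ -2.980

-2.98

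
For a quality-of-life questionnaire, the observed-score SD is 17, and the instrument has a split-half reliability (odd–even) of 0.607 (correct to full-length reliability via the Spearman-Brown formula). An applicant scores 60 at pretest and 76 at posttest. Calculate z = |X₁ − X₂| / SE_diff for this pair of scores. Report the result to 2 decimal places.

Full-length reliability (Spearman-Brown) = 2(0.607)/(1+0.607) ≈ 0.755
SEM = 17.000×√(1 − 0.755) ≈ 8.407
Standard error of the difference = 8.407·√2 ≈ 11.889
z = |60 − 76| / 11.889 = 16 / 11.889 ≈ 1.346

1.35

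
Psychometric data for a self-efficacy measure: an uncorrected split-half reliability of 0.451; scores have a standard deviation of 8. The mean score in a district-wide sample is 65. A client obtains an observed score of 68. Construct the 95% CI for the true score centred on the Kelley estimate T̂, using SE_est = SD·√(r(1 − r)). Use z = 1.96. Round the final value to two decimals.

Spearman-Brown: r = 2(0.451) / (1 + 0.451) = 0.90200 / 1.45100 ≈ 0.62164
T̂ = r·X + (1 − r)·M = 0.62164*68 + 0.37836*65 ≈ 42.27154 + 24.59338 ≈ 66.86492
SE_est = SD * √(r(1 − r)) = 8.00000 * √0.23520 ≈ 8.00000 * 0.48498 ≈ 3.87982
95% CI: 66.86492 ± 7.60445 ≈ (59.26047, 74.46938)

[59.26, 74.47]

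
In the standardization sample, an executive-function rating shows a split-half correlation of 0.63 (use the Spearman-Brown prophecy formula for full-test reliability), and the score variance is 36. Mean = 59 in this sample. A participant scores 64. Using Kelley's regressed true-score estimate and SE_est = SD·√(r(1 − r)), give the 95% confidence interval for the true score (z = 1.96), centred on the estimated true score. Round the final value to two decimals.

SD = √36 = 6.000
r_full = 2·0.63 / (1 + 0.63) ≈ 0.773
T̂ = 0.773(64) + 0.227(59) ≈ 62.865
SE_est = SD * √(r(1 − r)) = 6.000 * √0.175 ≈ 6.000 * 0.419 ≈ 2.513
CI = 62.865 ± 1.96 * 2.513 → [57.939, 67.791]

[57.94, 67.79]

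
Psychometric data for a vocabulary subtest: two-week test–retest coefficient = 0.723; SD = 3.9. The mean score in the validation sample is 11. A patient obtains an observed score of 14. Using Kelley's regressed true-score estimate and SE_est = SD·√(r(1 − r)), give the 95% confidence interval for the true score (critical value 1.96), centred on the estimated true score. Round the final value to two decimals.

[9.75, 16.59]

T̂ = r·X + (1 − r)·M = 0.723×14 + 0.277×11 = 10.122 + 3.047 ≈ 13.169
SE_est = SD × √(r(1 − r)) = 3.900 × √0.200 ≈ 3.900 × 0.448 ≈ 1.745
CI = 13.169 ± 1.96 × 1.745 → [9.748, 16.590]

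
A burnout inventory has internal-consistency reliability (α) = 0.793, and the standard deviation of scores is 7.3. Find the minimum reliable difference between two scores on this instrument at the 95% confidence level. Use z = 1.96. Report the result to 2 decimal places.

SEM = 7.3000 · √(1 − 0.7930) = 7.3000 · √0.2070 ≈ 7.3000 · 0.4550 ≈ 3.3213
SE_diff = √2 · SEM ≈ 4.6970
Smallest detectable difference = 1.96·4.6970 ≈ 9.2062

9.21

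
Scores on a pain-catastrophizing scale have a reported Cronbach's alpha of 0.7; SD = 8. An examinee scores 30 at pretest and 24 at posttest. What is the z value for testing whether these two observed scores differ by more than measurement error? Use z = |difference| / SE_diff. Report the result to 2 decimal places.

SEM = 8.0000 * √(1 − 0.7000) = 8.0000 * √0.3000 ≃ 8.0000 * 0.5477 ≃ 4.3818
SE_diff = SEM * √2 ≃ 4.3818 * 1.4142 ≃ 6.1968
z = 6 / 6.1968 ≃ 0.9682

0.97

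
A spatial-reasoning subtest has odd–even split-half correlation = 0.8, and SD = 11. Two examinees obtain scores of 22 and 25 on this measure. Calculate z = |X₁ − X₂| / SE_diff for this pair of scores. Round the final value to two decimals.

0.58

Spearman-Brown: r = 2(0.8) / (1 + 0.8) = 1.600 / 1.800 ≃ 0.889
The standard error of measurement is 11.000×√(1 − 0.889) ≃ 11.000×0.333 ≃ 3.667.
SE_diff = √2 × SEM ≃ 5.185
z = |22 − 25| / 5.185 = 3 / 5.185 ≃ 0.579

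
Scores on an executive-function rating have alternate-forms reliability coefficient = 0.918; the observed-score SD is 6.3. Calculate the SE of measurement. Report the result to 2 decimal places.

SEM = 6.3000 * √(1 − 0.9180) = 6.3000 * √0.0820 ≈ 6.3000 * 0.2864 ≈ 1.8040

1.80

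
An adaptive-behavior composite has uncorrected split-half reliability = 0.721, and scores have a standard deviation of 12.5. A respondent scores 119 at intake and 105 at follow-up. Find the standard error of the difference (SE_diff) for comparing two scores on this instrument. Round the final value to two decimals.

7.12

r_full = 2·0.721 / (1 + 0.721) ≈ 0.838
SEM = 12.500·√(1 − 0.838) ≈ 5.033
SE_diff = SEM · √2 ≈ 5.033 · 1.414 ≈ 7.118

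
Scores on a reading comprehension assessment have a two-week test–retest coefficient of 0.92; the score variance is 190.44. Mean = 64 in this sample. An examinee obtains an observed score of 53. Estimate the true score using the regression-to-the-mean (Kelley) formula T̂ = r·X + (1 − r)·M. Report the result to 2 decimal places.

53.88

Estimated true score = 0.9200·53 + (1 − 0.9200)·64 ≈ 53.8800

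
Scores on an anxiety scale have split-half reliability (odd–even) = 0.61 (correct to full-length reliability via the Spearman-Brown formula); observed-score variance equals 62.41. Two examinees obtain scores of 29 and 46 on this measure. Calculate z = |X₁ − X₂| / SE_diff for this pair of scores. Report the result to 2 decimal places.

3.09

SD = √62.41 ≃ 7.900
Spearman-Brown: r = 2(0.61) / (1 + 0.61) = 1.220 / 1.610 ≃ 0.758
SEM = 7.900 · √(1 − 0.758) = 7.900 · √0.242 ≃ 7.900 · 0.492 ≃ 3.888
SE_diff = SEM · √2 ≃ 3.888 · 1.414 ≃ 5.499
z = |29 − 46| / 5.499 = 17 / 5.499 ≃ 3.092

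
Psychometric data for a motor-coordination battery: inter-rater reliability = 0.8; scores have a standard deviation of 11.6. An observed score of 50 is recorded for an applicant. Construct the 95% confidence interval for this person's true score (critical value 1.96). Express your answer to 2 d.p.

[39.83, 60.17]

SEM = 11.600·√(1 − 0.800) ≈ 5.188
Half-width = 1.96·5.188 ≈ 10.168
95% CI: 50 ± 10.168 = [39.832, 60.168]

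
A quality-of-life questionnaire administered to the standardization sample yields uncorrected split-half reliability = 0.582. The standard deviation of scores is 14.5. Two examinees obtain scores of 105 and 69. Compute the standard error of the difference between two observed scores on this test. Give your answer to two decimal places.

10.54

r_full = 2·0.582 / (1 + 0.582) ≈ 0.73578
SEM = 14.50000 × √(1 − 0.73578) = 14.50000 × √0.26422 ≈ 14.50000 × 0.51403 ≈ 7.45337
SE_diff = SEM × √2 ≈ 7.45337 × 1.41421 ≈ 10.54066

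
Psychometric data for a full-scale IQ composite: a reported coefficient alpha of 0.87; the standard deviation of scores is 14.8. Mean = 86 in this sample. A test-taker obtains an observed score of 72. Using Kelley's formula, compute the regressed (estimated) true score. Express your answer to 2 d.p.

T̂ = r·X + (1 − r)·M = 0.8700*72 + 0.1300*86 = 62.6400 + 11.1800 ≈ 73.8200

73.82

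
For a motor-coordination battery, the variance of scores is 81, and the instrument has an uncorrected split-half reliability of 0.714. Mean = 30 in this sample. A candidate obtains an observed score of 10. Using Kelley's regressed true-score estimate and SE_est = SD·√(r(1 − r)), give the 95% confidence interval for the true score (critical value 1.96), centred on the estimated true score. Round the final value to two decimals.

[6.76, 19.91]

σ = 81^(1/2) = 9.000
r_full = 2·0.714 / (1 + 0.714) ≈ 0.833
T̂ = r·X + (1 − r)·M = 0.833*10 + 0.167*30 ≈ 8.331 + 5.006 ≈ 13.337
SE_est = SD * √(r(1 − r)) = 9.000 * √0.139 ≈ 9.000 * 0.373 ≈ 3.356
CI = 13.337 ± 1.96 * 3.356 → [6.760, 19.914]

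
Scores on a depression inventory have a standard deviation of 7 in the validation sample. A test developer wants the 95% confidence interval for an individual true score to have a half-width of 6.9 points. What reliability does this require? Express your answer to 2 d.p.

0.75

Required SEM = 6.9 / 1.96 ≈ 3.5204
r = 1 − (SEM / SD)² = 1 − (3.5204 / 7)² ≈ 1 − 0.2529 ≈ 0.7471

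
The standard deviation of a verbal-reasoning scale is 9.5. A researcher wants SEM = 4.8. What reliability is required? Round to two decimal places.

0.74

r = 1 − (4.8000/9.5)² ≈ 1 − 0.2553 ≈ 0.7447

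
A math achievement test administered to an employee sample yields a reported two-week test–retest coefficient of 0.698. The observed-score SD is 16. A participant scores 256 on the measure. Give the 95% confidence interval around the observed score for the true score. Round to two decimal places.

SEM = 16.0000×√(1 − 0.6980) ≈ 8.7927
Margin = 1.96 × 8.7927 ≈ 17.2337
Interval: (238.7663, 273.2337)

[238.77, 273.23]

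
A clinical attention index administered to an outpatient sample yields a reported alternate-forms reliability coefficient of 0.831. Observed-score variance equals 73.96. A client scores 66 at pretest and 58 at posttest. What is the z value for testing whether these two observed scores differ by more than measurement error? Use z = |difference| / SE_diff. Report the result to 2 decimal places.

SD = √73.96 = 8.60000
SEM = 8.60000 × √(1 − 0.83100) = 8.60000 × √0.16900 ≃ 8.60000 × 0.41110 ≃ 3.53543
Standard error of the difference = 3.53543·√2 ≃ 4.99985
z = 8 / 4.99985 ≃ 1.60005

1.60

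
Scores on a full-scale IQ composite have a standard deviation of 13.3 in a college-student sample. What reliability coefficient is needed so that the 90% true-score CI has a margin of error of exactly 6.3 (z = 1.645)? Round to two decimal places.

Required SEM = 6.3 / 1.645 ≈ 3.82979
r = 1 − (3.82979/13.3)² ≈ 1 − 0.08292 ≈ 0.91708

0.92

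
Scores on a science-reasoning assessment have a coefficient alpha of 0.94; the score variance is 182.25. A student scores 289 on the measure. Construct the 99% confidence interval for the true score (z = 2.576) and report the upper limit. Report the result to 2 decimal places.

297.52

SD = √182.25 ≈ 13.500
The standard error of measurement is 13.500×√(1 − 0.940) ≈ 13.500×0.245 ≈ 3.307.
Half-width = 2.576×3.307 ≈ 8.518
Upper bound: 289 + 8.518 = 297.518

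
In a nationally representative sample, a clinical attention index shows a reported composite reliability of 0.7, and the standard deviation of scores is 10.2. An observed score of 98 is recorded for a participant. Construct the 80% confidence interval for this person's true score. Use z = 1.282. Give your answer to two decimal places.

SEM = 10.200 * √(1 − 0.700) = 10.200 * √0.300 ≈ 10.200 * 0.548 ≈ 5.587
Half-width = 1.282*5.587 ≈ 7.162
80% CI: 98 ± 7.162 = [90.838, 105.162]

[90.84, 105.16]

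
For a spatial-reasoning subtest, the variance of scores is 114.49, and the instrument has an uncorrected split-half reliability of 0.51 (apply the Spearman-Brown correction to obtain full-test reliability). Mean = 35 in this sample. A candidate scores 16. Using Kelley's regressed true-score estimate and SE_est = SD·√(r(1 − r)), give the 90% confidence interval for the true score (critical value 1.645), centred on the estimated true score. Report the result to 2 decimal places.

[13.92, 30.41]

SD = √114.49 = 10.70000
Spearman-Brown: r = 2(0.51) / (1 + 0.51) = 1.02000 / 1.51000 ≈ 0.67550
Estimated true score = 0.67550×16 + (1 − 0.67550)×35 ≈ 22.16556
SE_est = SD × √(r(1 − r)) = 10.70000 × √0.21920 ≈ 10.70000 × 0.46819 ≈ 5.00962
90% CI: 22.16556 ± 8.24083 ≈ (13.92473, 30.40639)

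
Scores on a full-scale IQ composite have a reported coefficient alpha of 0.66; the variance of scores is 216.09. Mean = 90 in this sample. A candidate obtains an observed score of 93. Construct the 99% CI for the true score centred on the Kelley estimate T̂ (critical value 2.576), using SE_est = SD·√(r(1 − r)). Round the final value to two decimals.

σ = 216.09^(1/2) = 14.7000
T̂ = r·X + (1 − r)·M = 0.6600*93 + 0.3400*90 = 61.3800 + 30.6000 ≈ 91.9800
SE_est = 14.7000*√(0.6600*0.3400) ≈ 6.9635
CI = 91.9800 ± 2.576 * 6.9635 → [74.0420, 109.9180]

[74.04, 109.92]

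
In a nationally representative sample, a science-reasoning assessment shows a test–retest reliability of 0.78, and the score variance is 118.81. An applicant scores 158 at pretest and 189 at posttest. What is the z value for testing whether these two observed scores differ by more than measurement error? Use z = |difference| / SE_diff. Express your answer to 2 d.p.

4.29

SD = √118.81 = 10.900
SEM = 10.900 * √(1 − 0.780) = 10.900 * √0.220 ≈ 10.900 * 0.469 ≈ 5.113
Standard error of the difference = 5.113·√2 ≈ 7.230
z = |158 − 189| / 7.230 = 31 / 7.230 ≈ 4.288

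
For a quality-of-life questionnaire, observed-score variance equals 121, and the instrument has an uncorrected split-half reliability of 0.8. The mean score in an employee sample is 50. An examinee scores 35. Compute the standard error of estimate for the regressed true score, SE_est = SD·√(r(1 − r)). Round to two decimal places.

σ = 121^(1/2) = 11.000
Spearman-Brown: r = 2(0.8) / (1 + 0.8) = 1.600 / 1.800 ≈ 0.889
SE_est = SD × √(r(1 − r)) = 11.000 × √0.099 ≈ 11.000 × 0.314 ≈ 3.457

3.46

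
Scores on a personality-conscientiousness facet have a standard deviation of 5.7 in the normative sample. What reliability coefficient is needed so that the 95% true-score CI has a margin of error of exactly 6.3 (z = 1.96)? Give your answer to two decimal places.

0.68

Required SEM = 6.3 / 1.96 ≈ 3.2143
r = 1 − (3.2143/5.7)² ≈ 1 − 0.3180 ≈ 0.6820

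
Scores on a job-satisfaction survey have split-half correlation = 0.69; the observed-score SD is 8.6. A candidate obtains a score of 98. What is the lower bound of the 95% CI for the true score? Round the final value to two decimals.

Spearman-Brown: r = 2(0.69) / (1 + 0.69) = 1.38000 / 1.69000 ≈ 0.81657
SEM = 8.60000 × √(1 − 0.81657) = 8.60000 × √0.18343 ≈ 8.60000 × 0.42829 ≈ 3.68329
1.96 × SEM ≈ 7.21925
Lower limit = 98 − 7.21925 ≈ 90.78075

90.78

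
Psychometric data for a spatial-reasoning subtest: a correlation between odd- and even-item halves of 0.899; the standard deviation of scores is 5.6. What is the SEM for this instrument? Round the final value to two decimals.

1.29

Full-length reliability (Spearman-Brown) = 2(0.899)/(1+0.899) ≈ 0.947
SEM = 5.600 × √(1 − 0.947) = 5.600 × √0.053 ≈ 5.600 × 0.231 ≈ 1.291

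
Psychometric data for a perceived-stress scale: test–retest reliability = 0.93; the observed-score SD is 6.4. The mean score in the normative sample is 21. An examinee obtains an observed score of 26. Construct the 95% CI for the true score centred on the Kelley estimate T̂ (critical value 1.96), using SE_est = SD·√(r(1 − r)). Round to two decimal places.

T̂ = r·X + (1 − r)·M = 0.930*26 + 0.070*21 = 24.180 + 1.470 ≈ 25.650
SE_est = SD * √(r(1 − r)) = 6.400 * √0.065 ≈ 6.400 * 0.255 ≈ 1.633
95% CI: 25.650 ± 3.201 ≈ (22.449, 28.851)

[22.45, 28.85]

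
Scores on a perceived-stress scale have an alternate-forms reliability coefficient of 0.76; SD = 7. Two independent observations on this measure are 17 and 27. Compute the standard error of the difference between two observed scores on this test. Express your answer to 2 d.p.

The standard error of measurement is 7.00000×√(1 − 0.76000) ≃ 7.00000×0.48990 ≃ 3.42929.
Standard error of the difference = 3.42929·√2 ≃ 4.84974

4.85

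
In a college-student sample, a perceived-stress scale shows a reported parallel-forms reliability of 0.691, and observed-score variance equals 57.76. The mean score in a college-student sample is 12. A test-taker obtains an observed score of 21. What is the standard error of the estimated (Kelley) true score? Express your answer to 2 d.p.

3.51

SD = √57.76 ≈ 7.60000
SE_est = 7.60000*√(0.69100*0.30900) ≈ 3.51182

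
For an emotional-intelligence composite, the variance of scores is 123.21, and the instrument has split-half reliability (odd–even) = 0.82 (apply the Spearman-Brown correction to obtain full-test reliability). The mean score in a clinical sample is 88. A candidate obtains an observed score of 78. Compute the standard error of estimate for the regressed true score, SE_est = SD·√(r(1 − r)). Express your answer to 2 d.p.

3.31

SD = √123.21 ≃ 11.1000
r_full = 2·0.82 / (1 + 0.82) ≃ 0.9011
SE_est = 11.1000×√(0.9011×0.0989) ≃ 3.3137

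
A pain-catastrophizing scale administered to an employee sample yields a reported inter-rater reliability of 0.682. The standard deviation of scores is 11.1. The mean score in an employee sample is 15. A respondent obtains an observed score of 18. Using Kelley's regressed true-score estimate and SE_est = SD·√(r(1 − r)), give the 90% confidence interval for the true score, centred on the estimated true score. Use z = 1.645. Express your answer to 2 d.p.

[8.54, 25.55]

T̂ = 0.6820(18) + 0.3180(15) ≈ 17.0460
SE_est = 11.1000·√[r(1 − r)] ≈ 5.1693
CI = 17.0460 ± 1.645 · 5.1693 → [8.5426, 25.5494]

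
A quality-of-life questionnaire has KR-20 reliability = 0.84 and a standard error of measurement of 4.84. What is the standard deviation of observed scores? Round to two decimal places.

12.10

SD = SEM / √(1 − r) = 4.84 / √0.16000 ≈ 4.84 / 0.40000 ≈ 12.10000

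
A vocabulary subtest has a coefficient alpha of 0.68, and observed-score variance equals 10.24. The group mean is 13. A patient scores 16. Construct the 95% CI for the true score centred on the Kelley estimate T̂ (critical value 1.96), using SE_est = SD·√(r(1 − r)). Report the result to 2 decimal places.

SD = √10.24 = 3.20000
Estimated true score = 0.68000×16 + (1 − 0.68000)×13 ≃ 15.04000
SE_est = SD × √(r(1 − r)) = 3.20000 × √0.21760 ≃ 3.20000 × 0.46648 ≃ 1.49272
95% CI: 15.04000 ± 2.92574 ≃ (12.11426, 17.96574)

[12.11, 17.97]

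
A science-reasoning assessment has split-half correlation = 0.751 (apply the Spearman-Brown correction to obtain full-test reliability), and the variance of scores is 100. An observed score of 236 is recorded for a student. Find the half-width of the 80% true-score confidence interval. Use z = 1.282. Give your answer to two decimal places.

4.83

SD = √100 = 10.0000
Spearman-Brown: r = 2(0.751) / (1 + 0.751) = 1.5020 / 1.7510 ≃ 0.8578
The standard error of measurement is 10.0000×√(1 − 0.8578) ≃ 10.0000×0.3771 ≃ 3.7710.
Half-width = 1.282×3.7710 ≃ 4.8344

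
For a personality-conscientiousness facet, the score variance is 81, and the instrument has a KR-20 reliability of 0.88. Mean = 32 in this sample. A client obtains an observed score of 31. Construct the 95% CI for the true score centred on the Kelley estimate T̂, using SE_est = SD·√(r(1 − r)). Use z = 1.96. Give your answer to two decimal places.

SD = √81 ≃ 9.000
T̂ = 0.880(31) + 0.120(32) ≃ 31.120
SE_est = SD · √(r(1 − r)) = 9.000 · √0.106 ≃ 9.000 · 0.325 ≃ 2.925
CI = 31.120 ± 1.96 · 2.925 → [25.388, 36.852]

[25.39, 36.85]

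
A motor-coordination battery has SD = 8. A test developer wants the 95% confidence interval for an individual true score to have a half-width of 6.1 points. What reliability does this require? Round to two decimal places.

0.85

SEM needed = half-width / z = 6.1/1.96 ≃ 3.1122
Required reliability = 1 − (SEM/SD)² = 1 − 0.1513 ≃ 0.8487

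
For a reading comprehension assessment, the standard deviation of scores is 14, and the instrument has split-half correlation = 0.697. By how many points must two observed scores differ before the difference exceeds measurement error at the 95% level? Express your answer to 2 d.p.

16.40

Full-length reliability (Spearman-Brown) = 2(0.697)/(1+0.697) ≈ 0.82145
SEM = 14.00000 × √(1 − 0.82145) = 14.00000 × √0.17855 ≈ 14.00000 × 0.42255 ≈ 5.91573
SE_diff = SEM × √2 ≈ 5.91573 × 1.41421 ≈ 8.36611
Minimum reliable difference = 1.96 × SE_diff ≈ 1.96 × 8.36611 ≈ 16.39757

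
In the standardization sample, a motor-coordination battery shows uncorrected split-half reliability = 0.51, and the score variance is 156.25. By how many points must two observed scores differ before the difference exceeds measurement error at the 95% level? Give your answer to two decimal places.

19.74

σ = 156.25^(1/2) = 12.500
Full-length reliability (Spearman-Brown) = 2(0.51)/(1+0.51) ≈ 0.675
SEM = 12.500 × √(1 − 0.675) = 12.500 × √0.325 ≈ 12.500 × 0.570 ≈ 7.121
Standard error of the difference = 7.121·√2 ≈ 10.070
Minimum reliable difference = 1.96 × SE_diff ≈ 1.96 × 10.070 ≈ 19.737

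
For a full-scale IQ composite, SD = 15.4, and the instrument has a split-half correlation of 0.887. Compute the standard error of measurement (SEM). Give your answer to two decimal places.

3.77

Spearman-Brown: r = 2(0.887) / (1 + 0.887) = 1.7740 / 1.8870 ≈ 0.9401
SEM = 15.4000 · √(1 − 0.9401) = 15.4000 · √0.0599 ≈ 15.4000 · 0.2447 ≈ 3.7685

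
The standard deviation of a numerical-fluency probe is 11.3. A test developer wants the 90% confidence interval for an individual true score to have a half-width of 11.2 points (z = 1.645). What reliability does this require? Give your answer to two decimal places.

0.64

SEM needed = half-width / z = 11.2/1.645 ≈ 6.80851
r = 1 − (SEM / SD)² = 1 − (6.80851 / 11.3)² ≈ 1 − 0.36303 ≈ 0.63697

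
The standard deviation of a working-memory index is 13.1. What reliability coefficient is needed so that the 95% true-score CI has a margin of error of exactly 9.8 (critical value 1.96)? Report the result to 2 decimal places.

Required SEM = 9.8 / 1.96 ≈ 5.00000
Required reliability = 1 − (SEM/SD)² = 1 − 0.14568 ≈ 0.85432

0.85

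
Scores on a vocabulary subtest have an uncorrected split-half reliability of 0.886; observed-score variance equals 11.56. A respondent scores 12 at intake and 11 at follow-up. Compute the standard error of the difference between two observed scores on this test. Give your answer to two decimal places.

SD = √11.56 ≈ 3.4000
Full-length reliability (Spearman-Brown) = 2(0.886)/(1+0.886) ≈ 0.9396
The standard error of measurement is 3.4000*√(1 − 0.9396) ≈ 3.4000*0.2459 ≈ 0.8359.
Standard error of the difference = 0.8359·√2 ≈ 1.1822

1.18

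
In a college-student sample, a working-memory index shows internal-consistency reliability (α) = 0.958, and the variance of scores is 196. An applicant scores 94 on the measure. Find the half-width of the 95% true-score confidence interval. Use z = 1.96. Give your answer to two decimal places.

5.62

SD = √196 ≈ 14.0000
The standard error of measurement is 14.0000·√(1 − 0.9580) ≈ 14.0000·0.2049 ≈ 2.8691.
Margin = 1.96 · 2.8691 ≈ 5.6235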